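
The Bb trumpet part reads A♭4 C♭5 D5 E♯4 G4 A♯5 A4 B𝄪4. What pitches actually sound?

Gb4 Bbb4 C5 D#4 F4 G#5 G4 A##4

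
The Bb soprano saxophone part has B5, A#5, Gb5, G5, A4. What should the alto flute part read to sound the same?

D6 C#6 Bbb5 Bb5 C5

First find concert pitch: the Bb soprano saxophone sounds a major second below written, so B5 A#5 Gb5 G5 A4 sounds A5 G#5 Fb5 F5 G4.
Then write for alto flute: it sounds a perfect fourth below written, so the part must be a perfect fourth above concert.
A5 → D6
G#5 → C#6
Fb5 → Bbb5
F5 → Bb5
G4 → C5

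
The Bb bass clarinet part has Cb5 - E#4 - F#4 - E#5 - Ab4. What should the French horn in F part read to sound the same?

First find concert pitch: the Bb bass clarinet sounds a major ninth below written, so Cb5 E#4 F#4 E#5 Ab4 sounds Bbb3 D#3 E3 D#4 Gb3.
Then write for French horn in F: it sounds a perfect fifth below written, so the part must be a perfect fifth above concert.
Bbb3 → Fb4
D#3 → A#3
E3 → B3
D#4 → A#4
Gb3 → Db4

Fb4 A#3 B3 A#4 Db4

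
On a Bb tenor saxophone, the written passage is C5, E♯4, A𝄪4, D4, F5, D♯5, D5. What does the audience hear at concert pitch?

Written C4 on the Bb tenor saxophone sounds as Bb2, a major ninth lower; apply that shift to every note.
C5 -> Bb3
E#4 -> D#3
A##4 -> G##3
D4 -> C3
F5 -> Eb4
D#5 -> C#4
D5 -> C4

Bb3 D#3 G##3 C3 Eb4 C#4 C4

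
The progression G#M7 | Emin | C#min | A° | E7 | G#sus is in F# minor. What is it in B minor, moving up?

C#M7 Amin F#min D° A7 C#sus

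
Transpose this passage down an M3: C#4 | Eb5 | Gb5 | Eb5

A major third down from C#4 gives A3.
Eb5 down a major third is Cb5.
Gb5 down a major third is Ebb5.
Eb5 down a major third is Cb5.

A3 Cb5 Ebb5 Cb5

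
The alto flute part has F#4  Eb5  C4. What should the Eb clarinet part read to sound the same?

A#3 G4 E3

First find concert pitch: the alto flute sounds a perfect fourth below written, so F#4 Eb5 C4 sounds C#4 Bb4 G3.
Then write for Eb clarinet: it sounds a minor third above written, so the part must be a minor third below concert.
C#4 → A#3
Bb4 → G4
G3 → E3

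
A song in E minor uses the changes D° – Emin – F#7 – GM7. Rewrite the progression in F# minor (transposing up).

E° F#min G#7 AM7

E minor up to F# minor is a major second; each chord root moves by that interval while the quality stays the same.
D°: root D up a major second → E, giving E°.
Emin: root E up a major second → F#, giving F#min.
F#7: root F# up a major second → G#, giving G#7.
GM7: root G up a major second → A, giving AM7.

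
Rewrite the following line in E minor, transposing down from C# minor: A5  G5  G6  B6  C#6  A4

C5 Bb4 Bb5 D6 E5 C4

From C# down to E is a major sixth; apply that to each pitch.
A5 → C5
G5 → Bb4
G6 → Bb5
B6 → D6
C#6 → E5
A4 → C4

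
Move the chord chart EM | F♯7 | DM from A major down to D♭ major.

A major down to D♭ major is an augmented fifth; each chord root moves by that interval while the quality stays the same.
EM: root E down an augmented fifth → Ab, giving AbM.
F♯7: root F♯ down an augmented fifth → Bb, giving Bb7.
DM: root D down an augmented fifth → Gb, giving GbM.

AbM Bb7 GbM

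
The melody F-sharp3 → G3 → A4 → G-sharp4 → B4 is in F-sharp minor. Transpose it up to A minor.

A3 Bb3 C5 B4 D5

F-sharp minor to A minor up is a minor third, so every note moves up by that interval.
F#3 gives A3
G3 gives Bb3
A4 gives C5
G#4 gives B4
B4 gives D5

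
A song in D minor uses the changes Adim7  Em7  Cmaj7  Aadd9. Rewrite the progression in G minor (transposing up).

Ddim7 Am7 Fmaj7 Dadd9

D minor up to G minor is a perfect fourth; each chord root moves by that interval while the quality stays the same.
Adim7: root A up a perfect fourth → D, giving Ddim7.
Em7: root E up a perfect fourth → A, giving Am7.
Cmaj7: root C up a perfect fourth → F, giving Fmaj7.
Aadd9: root A up a perfect fourth → D, giving Dadd9.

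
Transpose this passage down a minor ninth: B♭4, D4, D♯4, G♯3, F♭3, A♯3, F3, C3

Bb4 down a minor ninth is A3.
D4 down a minor ninth is C#3.
D#4 down a minor ninth is C##3.
G#3 down a minor ninth is F##2.
Fb3: a ninth down reaches E, and 13 semitones makes it Eb2.
A#3: a ninth down reaches G, and 13 semitones makes it G##2.
A minor ninth down from F3 gives E2.
C3: a ninth down reaches B, and 13 semitones makes it B1.

A3 C#3 C##3 F##2 Eb2 G##2 E2 B1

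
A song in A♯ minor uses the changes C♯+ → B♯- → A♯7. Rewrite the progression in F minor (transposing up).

Ab+ G- F7

A♯ minor up to F minor is a diminished sixth; each chord root moves by that interval while the quality stays the same.
C♯+: root C♯ up a diminished sixth → Ab, giving Ab+.
B♯-: root B♯ up a diminished sixth → G, giving G-.
A♯7: root A♯ up a diminished sixth → F, giving F7.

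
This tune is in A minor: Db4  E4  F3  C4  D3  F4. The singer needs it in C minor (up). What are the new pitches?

Fb4 G4 Ab3 Eb4 F3 Ab4

A minor to C minor up is a minor third, so every note moves up by that interval.
Db4 becomes Fb4
E4 becomes G4
F3 becomes Ab3
C4 becomes Eb4
D3 becomes F3
F4 becomes Ab4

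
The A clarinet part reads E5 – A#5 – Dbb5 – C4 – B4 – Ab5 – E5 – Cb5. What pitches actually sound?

Written C4 on the A clarinet sounds as A3, a minor third lower; apply that shift to every note.
E5 becomes C#5
A#5 becomes F##5
Dbb5 becomes Bbb4
C4 becomes A3
B4 becomes G#4
Ab5 becomes F5
E5 becomes C#5
Cb5 becomes Ab4

C#5 F##5 Bbb4 A3 G#4 F5 C#5 Ab4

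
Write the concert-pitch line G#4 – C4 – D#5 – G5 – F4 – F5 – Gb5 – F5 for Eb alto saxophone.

E#5 A4 B#5 E6 D5 D6 Eb6 D6

Written C4 sounds as Eb3 on the Eb alto saxophone, so concert pitches are written a major sixth up.
G#4 to E#5
C4 to A4
D#5 to B#5
G5 to E6
F4 to D5
F5 to D6
Gb5 to Eb6
F5 to D6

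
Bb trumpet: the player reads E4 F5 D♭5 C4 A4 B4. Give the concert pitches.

D4 Eb5 Cb5 Bb3 G4 A4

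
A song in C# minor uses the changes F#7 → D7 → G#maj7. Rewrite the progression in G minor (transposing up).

C# minor up to G minor is a diminished fifth; each chord root moves by that interval while the quality stays the same.
F#7: root F# up a diminished fifth → C, giving C7.
D7: root D up a diminished fifth → Ab, giving Ab7.
G#maj7: root G# up a diminished fifth → D, giving Dmaj7.

C7 Ab7 Dmaj7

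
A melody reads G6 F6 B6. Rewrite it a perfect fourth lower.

D6 C6 F#6

G6 to D6
F6 to C6
B6 to F#6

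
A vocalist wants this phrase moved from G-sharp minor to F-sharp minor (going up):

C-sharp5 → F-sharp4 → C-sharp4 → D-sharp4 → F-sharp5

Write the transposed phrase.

G-sharp minor to F-sharp minor up is a minor seventh, so every note moves up by that interval.
C#5 gives B5
F#4 gives E5
C#4 gives B4
D#4 gives C#5
F#5 gives E6

B5 E5 B4 C#5 E6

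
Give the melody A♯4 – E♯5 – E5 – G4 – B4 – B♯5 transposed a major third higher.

C##5 G##5 G#5 B4 D#5 D##6

A#4 to C##5
E#5 to G##5
E5 to G#5
G4 to B4
B4 to D#5
B#5 to D##6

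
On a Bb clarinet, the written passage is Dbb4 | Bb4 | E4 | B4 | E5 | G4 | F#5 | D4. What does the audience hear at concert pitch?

Cbb4 Ab4 D4 A4 D5 F4 E5 C4

The Bb clarinet sounds a major second below written, so transpose each written note down a major second.
Dbb4 becomes Cbb4
Bb4 becomes Ab4
E4 becomes D4
B4 becomes A4
E5 becomes D5
G4 becomes F4
F#5 becomes E5
D4 becomes C4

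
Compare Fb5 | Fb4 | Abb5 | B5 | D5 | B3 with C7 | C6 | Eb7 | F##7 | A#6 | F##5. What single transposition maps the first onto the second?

up an augmented twelfth

Take the first pair: Fb5 → C7. F to C spans 12 letter names, so the interval is some kind of twelfth.
Fb5 to C7 is 20 semitones, which makes it an augmented twelfth; the second version is higher, so the direction is up.
Checking another pair — B3 → F##5 — gives the same interval.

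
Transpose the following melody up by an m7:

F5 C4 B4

F5 -> Eb6
C4 -> Bb4
B4 -> A5

Eb6 Bb4 A5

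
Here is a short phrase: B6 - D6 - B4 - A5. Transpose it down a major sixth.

D6 F5 D4 C5

A major sixth down from B6 gives D6.
A major sixth down from D6 gives F5.
A major sixth down from B4 gives D4.
A5 down a major sixth is C5.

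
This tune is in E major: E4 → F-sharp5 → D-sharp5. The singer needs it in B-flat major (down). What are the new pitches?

Bb3 C5 A4

From E down to B-flat is an augmented fourth; apply that to each pitch.
E4 -> Bb3
F#5 -> C5
D#5 -> A4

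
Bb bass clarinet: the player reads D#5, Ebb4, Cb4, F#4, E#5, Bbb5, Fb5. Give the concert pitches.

C#4 Dbb3 Bbb2 E3 D#4 Abb4 Ebb4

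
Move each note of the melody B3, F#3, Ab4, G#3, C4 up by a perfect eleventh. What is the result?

E5 B4 Db6 C#5 F5

B3 gives E5
F#3 gives B4
Ab4 gives Db6
G#3 gives C#5
C4 gives F5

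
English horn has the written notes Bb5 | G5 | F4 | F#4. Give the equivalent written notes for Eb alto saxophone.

C6 A5 G4 G#4

First find concert pitch: the English horn sounds a perfect fifth below written, so Bb5 G5 F4 F#4 sounds Eb5 C5 Bb3 B3.
Then write for Eb alto saxophone: it sounds a major sixth below written, so the part must be a major sixth above concert.
Eb5 → C6
C5 → A5
Bb3 → G4
B3 → G#4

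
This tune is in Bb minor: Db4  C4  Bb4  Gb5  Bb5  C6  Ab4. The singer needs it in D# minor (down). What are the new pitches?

F#3 E#3 D#4 B4 D#5 E#5 C#4

Bb minor to D# minor down is a diminished sixth, so every note moves down by that interval.
Db4 → F#3
C4 → E#3
Bb4 → D#4
Gb5 → B4
Bb5 → D#5
C6 → E#5
Ab4 → C#4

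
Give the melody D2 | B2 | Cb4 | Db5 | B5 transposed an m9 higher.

Eb3 C4 Dbb5 Ebb6 C7

A minor ninth up from D2 gives Eb3.
B2 up a minor ninth is C4.
Cb4: a ninth up reaches D, and 13 semitones makes it Dbb5.
Db5 up a minor ninth is Ebb6.
A minor ninth up from B5 gives C7.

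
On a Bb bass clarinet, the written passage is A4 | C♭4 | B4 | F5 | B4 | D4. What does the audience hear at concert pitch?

G3 Bbb2 A3 Eb4 A3 C3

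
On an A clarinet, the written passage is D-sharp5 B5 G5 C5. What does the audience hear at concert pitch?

B#4 G#5 E5 A4

The A clarinet sounds a minor third below written, so transpose each written note down a minor third.
D#5 becomes B#4
B5 becomes G#5
G5 becomes E5
C5 becomes A4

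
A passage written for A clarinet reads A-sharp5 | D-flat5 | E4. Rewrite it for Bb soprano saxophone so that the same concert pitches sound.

First find concert pitch: the A clarinet sounds a minor third below written, so A-sharp5 D-flat5 E4 sounds F##5 Bb4 C#4.
Then write for Bb soprano saxophone: it sounds a major second below written, so the part must be a major second above concert.
F##5 → G##5
Bb4 → C5
C#4 → D#4

G##5 C5 D#4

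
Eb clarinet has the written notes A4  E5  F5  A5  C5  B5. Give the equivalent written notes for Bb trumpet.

D5 A5 Bb5 D6 F5 E6

First find concert pitch: the Eb clarinet sounds a minor third above written, so A4 E5 F5 A5 C5 B5 sounds C5 G5 Ab5 C6 Eb5 D6.
Then write for Bb trumpet: it sounds a major second below written, so the part must be a major second above concert.
C5 → D5
G5 → A5
Ab5 → Bb5
C6 → D6
Eb5 → F5
D6 → E6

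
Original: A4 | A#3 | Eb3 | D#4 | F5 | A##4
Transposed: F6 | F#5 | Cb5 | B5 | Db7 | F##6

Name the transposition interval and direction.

up a minor thirteenth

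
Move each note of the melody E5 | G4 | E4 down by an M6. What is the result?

E5 -> G4
G4 -> Bb3
E4 -> G3

G4 Bb3 G3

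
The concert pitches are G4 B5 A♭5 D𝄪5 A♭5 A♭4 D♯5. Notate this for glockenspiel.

The glockenspiel sounds a perfect fifteenth above written, so the written part must be a perfect fifteenth below concert — transpose each note down.
G4 gives G2
B5 gives B3
Ab5 gives Ab3
D##5 gives D##3
Ab5 gives Ab3
Ab4 gives Ab2
D#5 gives D#3

G2 B3 Ab3 D##3 Ab3 Ab2 D#3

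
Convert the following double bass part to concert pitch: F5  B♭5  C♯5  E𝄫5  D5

F4 Bb4 C#4 Ebb4 D4

The double bass sounds a perfect octave below written, so transpose each written note down a perfect octave.
F5 -> F4
Bb5 -> Bb4
C#5 -> C#4
Ebb5 -> Ebb4
D5 -> D4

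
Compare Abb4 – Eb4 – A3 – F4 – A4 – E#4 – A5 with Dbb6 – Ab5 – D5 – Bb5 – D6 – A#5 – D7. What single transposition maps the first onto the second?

up a perfect eleventh

From Abb4 to Dbb6 is 11 letter names — an eleventh of some quality.
Abb4 to Dbb6 is 17 semitones, which makes it a perfect eleventh; the second version is higher, so the direction is up.
Checking another pair — A5 → D7 — gives the same interval.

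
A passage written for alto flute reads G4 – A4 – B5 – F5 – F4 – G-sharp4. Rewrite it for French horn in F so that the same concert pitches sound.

A4 B4 C#6 G5 G4 A#4

First find concert pitch: the alto flute sounds a perfect fourth below written, so G4 A4 B5 F5 F4 G-sharp4 sounds D4 E4 F#5 C5 C4 D#4.
Then write for French horn in F: it sounds a perfect fifth below written, so the part must be a perfect fifth above concert.
D4 → A4
E4 → B4
F#5 → C#6
C5 → G5
C4 → G4
D#4 → A#4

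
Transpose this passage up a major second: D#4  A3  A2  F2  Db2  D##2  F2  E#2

E#4 B3 B2 G2 Eb2 E##2 G2 F##2

D#4 up a major second is E#4.
A major second up from A3 gives B3.
A2: a second up reaches B, and 2 semitones makes it B2.
F2: a second up reaches G, and 2 semitones makes it G2.
A major second up from Db2 gives Eb2.
D##2: a second up reaches E, and 2 semitones makes it E##2.
A major second up from F2 gives G2.
E#2 up a major second is F##2.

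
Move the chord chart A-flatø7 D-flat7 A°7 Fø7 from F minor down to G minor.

F minor down to G minor is a minor seventh; each chord root moves by that interval while the quality stays the same.
A-flatø7: root A-flat down a minor seventh → Bb, giving Bbø7.
D-flat7: root D-flat down a minor seventh → Eb, giving Eb7.
A°7: root A down a minor seventh → B, giving B°7.
Fø7: root F down a minor seventh → G, giving Gø7.

Bbø7 Eb7 B°7 Gø7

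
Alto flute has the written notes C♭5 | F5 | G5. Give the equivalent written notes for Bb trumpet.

Ab4 D5 E5

First find concert pitch: the alto flute sounds a perfect fourth below written, so C♭5 F5 G5 sounds Gb4 C5 D5.
Then write for Bb trumpet: it sounds a major second below written, so the part must be a major second above concert.
Gb4 → Ab4
C5 → D5
D5 → E5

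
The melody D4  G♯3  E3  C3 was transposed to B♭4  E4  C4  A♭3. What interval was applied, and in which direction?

up a minor sixth

Take the first pair: D4 → Bb4. D to B spans 6 letter names, so the interval is some kind of sixth.
D4 to Bb4 is 8 semitones, which makes it a minor sixth; the second version is higher, so the direction is up.
Checking another pair — C3 → Ab3 — gives the same interval.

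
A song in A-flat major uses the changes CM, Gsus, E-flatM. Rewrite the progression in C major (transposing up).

EM Bsus GM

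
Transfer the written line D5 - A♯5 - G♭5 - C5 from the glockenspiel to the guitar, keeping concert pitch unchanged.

D8 A#8 Gb8 C8

First find concert pitch: the glockenspiel sounds a perfect fifteenth above written, so D5 A♯5 G♭5 C5 sounds D7 A#7 Gb7 C7.
Then write for guitar: it sounds a perfect octave below written, so the part must be a perfect octave above concert.
D7 → D8
A#7 → A#8
Gb7 → Gb8
C7 → C8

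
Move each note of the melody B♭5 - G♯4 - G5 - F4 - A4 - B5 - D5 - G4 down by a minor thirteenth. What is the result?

D4 B#2 B3 A2 C#3 D#4 F#3 B2

Bb5 becomes D4
G#4 becomes B#2
G5 becomes B3
F4 becomes A2
A4 becomes C#3
B5 becomes D#4
D5 becomes F#3
G4 becomes B2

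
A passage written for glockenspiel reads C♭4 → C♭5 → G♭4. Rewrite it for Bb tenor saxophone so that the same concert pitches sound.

Db7 Db8 Ab7

First find concert pitch: the glockenspiel sounds a perfect fifteenth above written, so C♭4 C♭5 G♭4 sounds Cb6 Cb7 Gb6.
Then write for Bb tenor saxophone: it sounds a major ninth below written, so the part must be a major ninth above concert.
Cb6 → Db7
Cb7 → Db8
Gb6 → Ab7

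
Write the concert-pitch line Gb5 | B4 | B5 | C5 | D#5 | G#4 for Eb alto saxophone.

Eb6 G#5 G#6 A5 B#5 E#5

The Eb alto saxophone sounds a major sixth below written, so the written part must be a major sixth above concert — transpose each note up.
Gb5 → Eb6
B4 → G#5
B5 → G#6
C5 → A5
D#5 → B#5
G#4 → E#5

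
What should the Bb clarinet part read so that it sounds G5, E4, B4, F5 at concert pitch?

A5 F#4 C#5 G5

The Bb clarinet sounds a major second below written, so the written part must be a major second above concert — transpose each note up.
G5 -> A5
E4 -> F#4
B4 -> C#5
F5 -> G5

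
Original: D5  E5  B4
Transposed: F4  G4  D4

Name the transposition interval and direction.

Take the first pair: D5 → F4. D to F spans 6 letter names, so the interval is some kind of sixth.
F4 to D5 is 9 semitones, which makes it a major sixth; the second version is lower, so the direction is down.
Checking another pair — B4 → D4 — gives the same interval.

down a major sixth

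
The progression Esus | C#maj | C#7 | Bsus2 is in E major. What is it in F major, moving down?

Fsus Dmaj D7 Csus2

E major down to F major is a major seventh; each chord root moves by that interval while the quality stays the same.
Esus: root E down a major seventh → F, giving Fsus.
C#maj: root C# down a major seventh → D, giving Dmaj.
C#7: root C# down a major seventh → D, giving D7.
Bsus2: root B down a major seventh → C, giving Csus2.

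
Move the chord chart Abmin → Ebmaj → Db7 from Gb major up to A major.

Gb major up to A major is an augmented second; each chord root moves by that interval while the quality stays the same.
Abmin: root Ab up an augmented second → B, giving Bmin.
Ebmaj: root Eb up an augmented second → F#, giving F#maj.
Db7: root Db up an augmented second → E, giving E7.

Bmin F#maj E7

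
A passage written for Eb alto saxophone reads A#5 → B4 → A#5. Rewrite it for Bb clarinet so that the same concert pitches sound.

First find concert pitch: the Eb alto saxophone sounds a major sixth below written, so A#5 B4 A#5 sounds C#5 D4 C#5.
Then write for Bb clarinet: it sounds a major second below written, so the part must be a major second above concert.
C#5 → D#5
D4 → E4
C#5 → D#5

D#5 E4 D#5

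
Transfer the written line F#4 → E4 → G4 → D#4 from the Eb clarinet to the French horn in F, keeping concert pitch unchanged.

E5 D5 F5 C#5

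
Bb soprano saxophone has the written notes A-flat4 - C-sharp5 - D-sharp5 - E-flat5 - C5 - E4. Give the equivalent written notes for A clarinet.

Bbb4 D5 E5 Fb5 Db5 F4

First find concert pitch: the Bb soprano saxophone sounds a major second below written, so A-flat4 C-sharp5 D-sharp5 E-flat5 C5 E4 sounds Gb4 B4 C#5 Db5 Bb4 D4.
Then write for A clarinet: it sounds a minor third below written, so the part must be a minor third above concert.
Gb4 → Bbb4
B4 → D5
C#5 → E5
Db5 → Fb5
Bb4 → Db5
D4 → F4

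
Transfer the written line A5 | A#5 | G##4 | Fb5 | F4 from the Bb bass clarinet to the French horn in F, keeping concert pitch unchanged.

D5 D#5 C##4 Bbb4 Bb3

First find concert pitch: the Bb bass clarinet sounds a major ninth below written, so A5 A#5 G##4 Fb5 F4 sounds G4 G#4 F##3 Ebb4 Eb3.
Then write for French horn in F: it sounds a perfect fifth below written, so the part must be a perfect fifth above concert.
G4 → D5
G#4 → D#5
F##3 → C##4
Ebb4 → Bbb4
Eb3 → Bb3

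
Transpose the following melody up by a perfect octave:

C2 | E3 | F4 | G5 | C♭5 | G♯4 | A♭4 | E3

C3 E4 F5 G6 Cb6 G#5 Ab5 E4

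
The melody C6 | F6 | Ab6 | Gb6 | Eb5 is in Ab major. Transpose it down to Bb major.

From Ab down to Bb is a minor seventh; apply that to each pitch.
C6 to D5
F6 to G5
Ab6 to Bb5
Gb6 to Ab5
Eb5 to F4

D5 G5 Bb5 Ab5 F4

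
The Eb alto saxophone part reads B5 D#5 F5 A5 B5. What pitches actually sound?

Written C4 on the Eb alto saxophone sounds as Eb3, a major sixth lower; apply that shift to every note.
B5 to D5
D#5 to F#4
F5 to Ab4
A5 to C5
B5 to D5

D5 F#4 Ab4 C5 D5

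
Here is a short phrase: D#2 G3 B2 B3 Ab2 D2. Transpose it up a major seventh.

C##3 F#4 A#3 A#4 G3 C#3

D#2: a seventh up reaches C, and 11 semitones makes it C##3.
G3 up a major seventh is F#4.
A major seventh up from B2 gives A#3.
B3 up a major seventh is A#4.
Ab2: a seventh up reaches G, and 11 semitones makes it G3.
D2: a seventh up reaches C, and 11 semitones makes it C#3.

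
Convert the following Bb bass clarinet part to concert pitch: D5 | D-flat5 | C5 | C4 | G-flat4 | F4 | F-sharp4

C4 Cb4 Bb3 Bb2 Fb3 Eb3 E3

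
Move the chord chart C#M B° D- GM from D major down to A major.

D major down to A major is a perfect fourth; each chord root moves by that interval while the quality stays the same.
C#M: root C# down a perfect fourth → G#, giving G#M.
B°: root B down a perfect fourth → F#, giving F#°.
D-: root D down a perfect fourth → A, giving A-.
GM: root G down a perfect fourth → D, giving DM.

G#M F#° A- DM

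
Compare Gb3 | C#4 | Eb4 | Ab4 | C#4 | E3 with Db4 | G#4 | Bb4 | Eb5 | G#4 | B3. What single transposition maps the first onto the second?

up a perfect fifth

From Gb3 to Db4 is 5 letter names — a fifth of some quality.
Gb3 to Db4 is 7 semitones, which makes it a perfect fifth; the second version is higher, so the direction is up.
Checking another pair — E3 → B3 — gives the same interval.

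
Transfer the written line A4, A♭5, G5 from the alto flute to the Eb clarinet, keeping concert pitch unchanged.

First find concert pitch: the alto flute sounds a perfect fourth below written, so A4 A♭5 G5 sounds E4 Eb5 D5.
Then write for Eb clarinet: it sounds a minor third above written, so the part must be a minor third below concert.
E4 → C#4
Eb5 → C5
D5 → B4

C#4 C5 B4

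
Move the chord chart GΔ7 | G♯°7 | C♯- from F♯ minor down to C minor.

F♯ minor down to C minor is an augmented fourth; each chord root moves by that interval while the quality stays the same.
GΔ7: root G down an augmented fourth → Db, giving DbΔ7.
G♯°7: root G♯ down an augmented fourth → D, giving D°7.
C♯-: root C♯ down an augmented fourth → G, giving G-.

DbΔ7 D°7 G-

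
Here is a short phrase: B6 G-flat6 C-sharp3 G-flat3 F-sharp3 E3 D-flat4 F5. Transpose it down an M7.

A major seventh down from B6 gives C6.
A major seventh down from Gb6 gives Abb5.
C#3 down a major seventh is D2.
Gb3: a seventh down reaches A, and 11 semitones makes it Abb2.
F#3 down a major seventh is G2.
A major seventh down from E3 gives F2.
Db4 down a major seventh is Ebb3.
F5: a seventh down reaches G, and 11 semitones makes it Gb4.

C6 Abb5 D2 Abb2 G2 F2 Ebb3 Gb4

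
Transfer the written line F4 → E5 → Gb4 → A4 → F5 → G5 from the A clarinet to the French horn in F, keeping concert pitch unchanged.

First find concert pitch: the A clarinet sounds a minor third below written, so F4 E5 Gb4 A4 F5 G5 sounds D4 C#5 Eb4 F#4 D5 E5.
Then write for French horn in F: it sounds a perfect fifth below written, so the part must be a perfect fifth above concert.
D4 → A4
C#5 → G#5
Eb4 → Bb4
F#4 → C#5
D5 → A5
E5 → B5

A4 G#5 Bb4 C#5 A5 B5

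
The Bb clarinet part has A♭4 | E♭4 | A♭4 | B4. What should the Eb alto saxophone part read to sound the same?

Eb5 Bb4 Eb5 F#5

First find concert pitch: the Bb clarinet sounds a major second below written, so A♭4 E♭4 A♭4 B4 sounds Gb4 Db4 Gb4 A4.
Then write for Eb alto saxophone: it sounds a major sixth below written, so the part must be a major sixth above concert.
Gb4 → Eb5
Db4 → Bb4
Gb4 → Eb5
A4 → F#5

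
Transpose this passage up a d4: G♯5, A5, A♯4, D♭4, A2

C6 Db6 D5 Gbb4 Db3

A diminished fourth up from G#5 gives C6.
A5 up a diminished fourth is Db6.
A#4: a fourth up reaches D, and 4 semitones makes it D5.
A diminished fourth up from Db4 gives Gbb4.
A2: a fourth up reaches D, and 4 semitones makes it Db3.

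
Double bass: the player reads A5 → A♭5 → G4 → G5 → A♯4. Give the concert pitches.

A4 Ab4 G3 G4 A#3

The double bass sounds a perfect octave below written, so transpose each written note down a perfect octave.
A5 becomes A4
Ab5 becomes Ab4
G4 becomes G3
G5 becomes G4
A#4 becomes A#3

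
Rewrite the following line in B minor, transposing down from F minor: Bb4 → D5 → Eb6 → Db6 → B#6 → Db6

E4 G#4 A5 G5 E##6 G5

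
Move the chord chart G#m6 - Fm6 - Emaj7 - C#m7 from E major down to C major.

Em6 Dbm6 Cmaj7 Am7

E major down to C major is a major third; each chord root moves by that interval while the quality stays the same.
G#m6: root G# down a major third → E, giving Em6.
Fm6: root F down a major third → Db, giving Dbm6.
Emaj7: root E down a major third → C, giving Cmaj7.
C#m7: root C# down a major third → A, giving Am7.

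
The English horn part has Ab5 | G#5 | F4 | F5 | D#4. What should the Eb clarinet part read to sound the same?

Bb4 A#4 G3 G4 E#3

First find concert pitch: the English horn sounds a perfect fifth below written, so Ab5 G#5 F4 F5 D#4 sounds Db5 C#5 Bb3 Bb4 G#3.
Then write for Eb clarinet: it sounds a minor third above written, so the part must be a minor third below concert.
Db5 → Bb4
C#5 → A#4
Bb3 → G3
Bb4 → G4
G#3 → E#3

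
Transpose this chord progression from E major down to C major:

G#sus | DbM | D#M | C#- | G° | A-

Esus BbbM BM A- Eb° F-

E major down to C major is a major third; each chord root moves by that interval while the quality stays the same.
G#sus: root G# down a major third → E, giving Esus.
DbM: root Db down a major third → Bbb, giving BbbM.
D#M: root D# down a major third → B, giving BM.
C#-: root C# down a major third → A, giving A-.
G°: root G down a major third → Eb, giving Eb°.
A-: root A down a major third → F, giving F-.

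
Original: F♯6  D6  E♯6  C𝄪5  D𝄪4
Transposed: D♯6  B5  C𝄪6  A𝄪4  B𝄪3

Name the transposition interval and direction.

Take the first pair: F#6 → D#6. F to D spans 3 letter names, so the interval is some kind of third.
D#6 to F#6 is 3 semitones, which makes it a minor third; the second version is lower, so the direction is down.
Checking another pair — D##4 → B##3 — gives the same interval.

down a minor third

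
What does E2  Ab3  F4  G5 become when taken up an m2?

F2 Bbb3 Gb4 Ab5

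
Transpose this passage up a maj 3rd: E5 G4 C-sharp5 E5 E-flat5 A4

E5 gives G#5
G4 gives B4
C#5 gives E#5
E5 gives G#5
Eb5 gives G5
A4 gives C#5

G#5 B4 E#5 G#5 G5 C#5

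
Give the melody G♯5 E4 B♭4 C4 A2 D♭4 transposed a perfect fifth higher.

D#6 B4 F5 G4 E3 Ab4

G#5 → D#6
E4 → B4
Bb4 → F5
C4 → G4
A2 → E3
Db4 → Ab4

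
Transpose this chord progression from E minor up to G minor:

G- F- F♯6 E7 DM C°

E minor up to G minor is a minor third; each chord root moves by that interval while the quality stays the same.
G-: root G up a minor third → Bb, giving Bb-.
F-: root F up a minor third → Ab, giving Ab-.
F♯6: root F♯ up a minor third → A, giving A6.
E7: root E up a minor third → G, giving G7.
DM: root D up a minor third → F, giving FM.
C°: root C up a minor third → Eb, giving Eb°.

Bb- Ab- A6 G7 FM Eb°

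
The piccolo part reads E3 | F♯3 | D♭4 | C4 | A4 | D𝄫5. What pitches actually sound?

E4 F#4 Db5 C5 A5 Dbb6

The piccolo sounds a perfect octave above written, so transpose each written note up a perfect octave.
E3 becomes E4
F#3 becomes F#4
Db4 becomes Db5
C4 becomes C5
A4 becomes A5
Dbb5 becomes Dbb6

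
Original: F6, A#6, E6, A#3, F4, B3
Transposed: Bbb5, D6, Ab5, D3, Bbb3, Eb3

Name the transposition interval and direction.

down an augmented fifth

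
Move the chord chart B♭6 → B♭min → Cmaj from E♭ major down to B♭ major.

F6 Fmin Gmaj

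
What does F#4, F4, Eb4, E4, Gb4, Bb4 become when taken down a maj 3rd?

F#4 → D4
F4 → Db4
Eb4 → Cb4
E4 → C4
Gb4 → Ebb4
Bb4 → Gb4

D4 Db4 Cb4 C4 Ebb4 Gb4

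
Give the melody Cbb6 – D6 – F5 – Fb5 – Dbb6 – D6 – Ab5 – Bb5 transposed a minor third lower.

Abb5 B5 D5 Db5 Bbb5 B5 F5 G5

Cbb6 becomes Abb5
D6 becomes B5
F5 becomes D5
Fb5 becomes Db5
Dbb6 becomes Bbb5
D6 becomes B5
Ab5 becomes F5
Bb5 becomes G5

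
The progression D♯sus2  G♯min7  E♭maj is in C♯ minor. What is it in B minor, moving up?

C#sus2 F#min7 Dbmaj

C♯ minor up to B minor is a minor seventh; each chord root moves by that interval while the quality stays the same.
D♯sus2: root D♯ up a minor seventh → C#, giving C#sus2.
G♯min7: root G♯ up a minor seventh → F#, giving F#min7.
E♭maj: root E♭ up a minor seventh → Db, giving Dbmaj.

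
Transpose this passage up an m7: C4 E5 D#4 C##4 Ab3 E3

Bb4 D6 C#5 B#4 Gb4 D4

A minor seventh up from C4 gives Bb4.
E5: a seventh up reaches D, and 10 semitones makes it D6.
D#4: a seventh up reaches C, and 10 semitones makes it C#5.
C##4: a seventh up reaches B, and 10 semitones makes it B#4.
Ab3: a seventh up reaches G, and 10 semitones makes it Gb4.
A minor seventh up from E3 gives D4.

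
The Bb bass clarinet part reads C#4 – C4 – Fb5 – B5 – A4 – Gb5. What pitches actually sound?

B2 Bb2 Ebb4 A4 G3 Fb4

Written C4 on the Bb bass clarinet sounds as Bb2, a major ninth lower; apply that shift to every note.
C#4 becomes B2
C4 becomes Bb2
Fb5 becomes Ebb4
B5 becomes A4
A4 becomes G3
Gb5 becomes Fb4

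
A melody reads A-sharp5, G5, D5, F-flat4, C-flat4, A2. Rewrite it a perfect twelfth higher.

E#7 D7 A6 Cb6 Gb5 E4

A#5: a twelfth up reaches E, and 19 semitones makes it E#7.
A perfect twelfth up from G5 gives D7.
D5 up a perfect twelfth is A6.
Fb4 up a perfect twelfth is Cb6.
Cb4 up a perfect twelfth is Gb5.
A perfect twelfth up from A2 gives E4.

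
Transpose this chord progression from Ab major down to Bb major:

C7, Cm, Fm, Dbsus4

Ab major down to Bb major is a minor seventh; each chord root moves by that interval while the quality stays the same.
C7: root C down a minor seventh → D, giving D7.
Cm: root C down a minor seventh → D, giving Dm.
Fm: root F down a minor seventh → G, giving Gm.
Dbsus4: root Db down a minor seventh → Eb, giving Ebsus4.

D7 Dm Gm Ebsus4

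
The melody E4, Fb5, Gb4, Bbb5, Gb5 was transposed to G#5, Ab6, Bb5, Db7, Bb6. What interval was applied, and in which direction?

up a major tenth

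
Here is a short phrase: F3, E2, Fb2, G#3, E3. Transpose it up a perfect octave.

F4 E3 Fb3 G#4 E4

F3 gives F4
E2 gives E3
Fb2 gives Fb3
G#3 gives G#4
E3 gives E4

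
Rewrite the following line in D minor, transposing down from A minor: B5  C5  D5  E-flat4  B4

A minor to D minor down is a perfect fifth, so every note moves down by that interval.
B5 to E5
C5 to F4
D5 to G4
Eb4 to Ab3
B4 to E4

E5 F4 G4 Ab3 E4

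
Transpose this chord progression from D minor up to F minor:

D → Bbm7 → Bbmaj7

F Dbm7 Dbmaj7

D minor up to F minor is a minor third; each chord root moves by that interval while the quality stays the same.
D: root D up a minor third → F, giving F.
Bbm7: root Bb up a minor third → Db, giving Dbm7.
Bbmaj7: root Bb up a minor third → Db, giving Dbmaj7.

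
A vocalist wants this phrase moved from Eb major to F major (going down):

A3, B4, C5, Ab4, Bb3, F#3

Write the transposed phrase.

B2 C#4 D4 Bb3 C3 G#2

Eb major to F major down is a minor seventh, so every note moves down by that interval.
A3 gives B2
B4 gives C#4
C5 gives D4
Ab4 gives Bb3
Bb3 gives C3
F#3 gives G#2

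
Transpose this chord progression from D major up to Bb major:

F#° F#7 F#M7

D major up to Bb major is a minor sixth; each chord root moves by that interval while the quality stays the same.
F#°: root F# up a minor sixth → D, giving D°.
F#7: root F# up a minor sixth → D, giving D7.
F#M7: root F# up a minor sixth → D, giving DM7.

D° D7 DM7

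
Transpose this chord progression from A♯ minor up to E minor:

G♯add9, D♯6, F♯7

A♯ minor up to E minor is a diminished fifth; each chord root moves by that interval while the quality stays the same.
G♯add9: root G♯ up a diminished fifth → D, giving Dadd9.
D♯6: root D♯ up a diminished fifth → A, giving A6.
F♯7: root F♯ up a diminished fifth → C, giving C7.

Dadd9 A6 C7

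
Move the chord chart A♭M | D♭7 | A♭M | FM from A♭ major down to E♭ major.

A♭ major down to E♭ major is a perfect fourth; each chord root moves by that interval while the quality stays the same.
A♭M: root A♭ down a perfect fourth → Eb, giving EbM.
D♭7: root D♭ down a perfect fourth → Ab, giving Ab7.
A♭M: root A♭ down a perfect fourth → Eb, giving EbM.
FM: root F down a perfect fourth → C, giving CM.

EbM Ab7 EbM CM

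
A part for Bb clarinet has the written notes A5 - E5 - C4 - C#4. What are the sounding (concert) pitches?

G5 D5 Bb3 B3

The Bb clarinet sounds a major second below written, so transpose each written note down a major second.
A5 becomes G5
E5 becomes D5
C4 becomes Bb3
C#4 becomes B3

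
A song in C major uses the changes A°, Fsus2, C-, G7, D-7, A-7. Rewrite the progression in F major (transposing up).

C major up to F major is a perfect fourth; each chord root moves by that interval while the quality stays the same.
A°: root A up a perfect fourth → D, giving D°.
Fsus2: root F up a perfect fourth → Bb, giving Bbsus2.
C-: root C up a perfect fourth → F, giving F-.
G7: root G up a perfect fourth → C, giving C7.
D-7: root D up a perfect fourth → G, giving G-7.
A-7: root A up a perfect fourth → D, giving D-7.

D° Bbsus2 F- C7 G-7 D-7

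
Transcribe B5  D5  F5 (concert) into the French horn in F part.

Written C4 sounds as F3 on the French horn in F, so concert pitches are written a perfect fifth up.
B5 → F#6
D5 → A5
F5 → C6

F#6 A5 C6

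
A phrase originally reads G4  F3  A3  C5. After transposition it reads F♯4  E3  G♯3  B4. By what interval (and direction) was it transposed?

Take the first pair: G4 → F#4. G to F spans 2 letter names, so the interval is some kind of second.
F#4 to G4 is 1 semitone, which makes it a minor second; the second version is lower, so the direction is down.
Checking another pair — C5 → B4 — gives the same interval.

down a minor second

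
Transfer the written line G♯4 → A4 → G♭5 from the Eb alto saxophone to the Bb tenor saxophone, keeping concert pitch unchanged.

C#5 D5 Cb6

First find concert pitch: the Eb alto saxophone sounds a major sixth below written, so G♯4 A4 G♭5 sounds B3 C4 Bbb4.
Then write for Bb tenor saxophone: it sounds a major ninth below written, so the part must be a major ninth above concert.
B3 → C#5
C4 → D5
Bbb4 → Cb6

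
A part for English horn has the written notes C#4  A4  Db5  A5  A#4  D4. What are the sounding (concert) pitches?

F#3 D4 Gb4 D5 D#4 G3

The English horn sounds a perfect fifth below written, so transpose each written note down a perfect fifth.
C#4 to F#3
A4 to D4
Db5 to Gb4
A5 to D5
A#4 to D#4
D4 to G3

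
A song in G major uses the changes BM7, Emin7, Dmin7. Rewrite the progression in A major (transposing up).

G major up to A major is a major second; each chord root moves by that interval while the quality stays the same.
BM7: root B up a major second → C#, giving C#M7.
Emin7: root E up a major second → F#, giving F#min7.
Dmin7: root D up a major second → E, giving Emin7.

C#M7 F#min7 Emin7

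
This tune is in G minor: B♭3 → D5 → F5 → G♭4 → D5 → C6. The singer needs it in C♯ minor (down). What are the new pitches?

From G down to C♯ is a diminished fifth; apply that to each pitch.
Bb3 becomes E3
D5 becomes G#4
F5 becomes B4
Gb4 becomes C4
D5 becomes G#4
C6 becomes F#5

E3 G#4 B4 C4 G#4 F#5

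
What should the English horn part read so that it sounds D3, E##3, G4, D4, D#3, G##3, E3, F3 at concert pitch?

The English horn sounds a perfect fifth below written, so the written part must be a perfect fifth above concert — transpose each note up.
D3 to A3
E##3 to B##3
G4 to D5
D4 to A4
D#3 to A#3
G##3 to D##4
E3 to B3
F3 to C4

A3 B##3 D5 A4 A#3 D##4 B3 C4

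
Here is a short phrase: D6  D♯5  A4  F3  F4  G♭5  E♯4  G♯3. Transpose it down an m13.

D6 gives F#4
D#5 gives F##3
A4 gives C#3
F3 gives A1
F4 gives A2
Gb5 gives Bb3
E#4 gives G##2
G#3 gives B#1

F#4 F##3 C#3 A1 A2 Bb3 G##2 B#1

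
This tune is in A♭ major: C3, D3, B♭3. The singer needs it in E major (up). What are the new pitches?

G#3 A#3 F#4

From A♭ up to E is an augmented fifth; apply that to each pitch.
C3 -> G#3
D3 -> A#3
Bb3 -> F#4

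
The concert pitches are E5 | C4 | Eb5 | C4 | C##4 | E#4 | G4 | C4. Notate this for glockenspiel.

E3 C2 Eb3 C2 C##2 E#2 G2 C2

The glockenspiel sounds a perfect fifteenth above written, so the written part must be a perfect fifteenth below concert — transpose each note down.
E5 -> E3
C4 -> C2
Eb5 -> Eb3
C4 -> C2
C##4 -> C##2
E#4 -> E#2
G4 -> G2
C4 -> C2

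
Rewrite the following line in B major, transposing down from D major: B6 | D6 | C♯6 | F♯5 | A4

G#6 B5 A#5 D#5 F#4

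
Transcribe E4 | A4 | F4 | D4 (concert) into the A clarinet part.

G4 C5 Ab4 F4

Written C4 sounds as A3 on the A clarinet, so concert pitches are written a minor third up.
E4 gives G4
A4 gives C5
F4 gives Ab4
D4 gives F4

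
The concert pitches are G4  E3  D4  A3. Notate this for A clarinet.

Bb4 G3 F4 C4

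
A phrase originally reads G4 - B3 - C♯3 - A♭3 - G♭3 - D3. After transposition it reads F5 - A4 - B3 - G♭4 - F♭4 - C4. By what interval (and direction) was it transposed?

Take the first pair: G4 → F5. G to F spans 7 letter names, so the interval is some kind of seventh.
G4 to F5 is 10 semitones, which makes it a minor seventh; the second version is higher, so the direction is up.
Checking another pair — D3 → C4 — gives the same interval.

up a minor seventh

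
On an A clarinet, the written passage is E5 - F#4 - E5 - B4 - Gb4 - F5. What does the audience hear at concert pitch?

C#5 D#4 C#5 G#4 Eb4 D5

Written C4 on the A clarinet sounds as A3, a minor third lower; apply that shift to every note.
E5 → C#5
F#4 → D#4
E5 → C#5
B4 → G#4
Gb4 → Eb4
F5 → D5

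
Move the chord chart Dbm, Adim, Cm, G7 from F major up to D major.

F major up to D major is a major sixth; each chord root moves by that interval while the quality stays the same.
Dbm: root Db up a major sixth → Bb, giving Bbm.
Adim: root A up a major sixth → F#, giving F#dim.
Cm: root C up a major sixth → A, giving Am.
G7: root G up a major sixth → E, giving E7.

Bbm F#dim Am E7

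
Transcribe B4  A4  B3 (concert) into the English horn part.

Written C4 sounds as F3 on the English horn, so concert pitches are written a perfect fifth up.
B4 becomes F#5
A4 becomes E5
B3 becomes F#4

F#5 E5 F#4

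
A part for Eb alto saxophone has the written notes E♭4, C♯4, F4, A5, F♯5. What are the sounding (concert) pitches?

Gb3 E3 Ab3 C5 A4

Written C4 on the Eb alto saxophone sounds as Eb3, a major sixth lower; apply that shift to every note.
Eb4 gives Gb3
C#4 gives E3
F4 gives Ab3
A5 gives C5
F#5 gives A4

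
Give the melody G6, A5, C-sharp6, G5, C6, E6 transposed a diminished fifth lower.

C#6 D#5 F##5 C#5 F#5 A#5

A diminished fifth down from G6 gives C#6.
A5 down a diminished fifth is D#5.
C#6: a fifth down reaches F, and 6 semitones makes it F##5.
A diminished fifth down from G5 gives C#5.
C6: a fifth down reaches F, and 6 semitones makes it F#5.
E6: a fifth down reaches A, and 6 semitones makes it A#5.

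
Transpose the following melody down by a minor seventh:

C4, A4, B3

C4 becomes D3
A4 becomes B3
B3 becomes C#3

D3 B3 C#3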